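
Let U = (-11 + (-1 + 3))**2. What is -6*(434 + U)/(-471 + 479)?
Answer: -1545/4 ≈ -386.25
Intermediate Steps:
U = 81 (U = (-11 + 2)**2 = (-9)**2 = 81)
-6*(434 + U)/(-471 + 479) = -6*(434 + 81)/(-471 + 479) = -3090/8 = -6*515/8 = -1545/4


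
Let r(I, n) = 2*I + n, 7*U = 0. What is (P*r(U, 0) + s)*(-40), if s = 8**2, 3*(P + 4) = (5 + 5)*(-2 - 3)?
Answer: -2560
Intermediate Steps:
U = 0 (U = (1/7)*0 = 0)
P = -62/3 (P = -4 + ((5 + 5)*(-2 - 3))/3 = -4 + (10*(-5))/3 = -4 + (1/3)*(-50) = -4 - 50/3 = -62/3 ≈ -20.667)
s = 64
r(I, n) = n + 2*I
(P*r(U, 0) + s)*(-40) = (-62*(0 + 2*0)/3 + 64)*(-40) = (-62*(0 + 0)/3 + 64)*(-40) = (-62/3*0 + 64)*(-40) = (0 + 64)*(-40) = 64*(-40) = -2560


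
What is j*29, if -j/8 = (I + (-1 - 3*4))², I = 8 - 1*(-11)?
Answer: -8352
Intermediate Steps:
I = 19 (I = 8 + 11 = 19)
j = -288 (j = -8*(19 + (-1 - 3*4))² = -8*(19 + (-1 - 12))² = -8*(19 - 13)² = -8*6² = -8*36 = -288)
j*29 = -288*29 = -8352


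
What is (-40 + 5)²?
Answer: 1225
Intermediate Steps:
(-40 + 5)² = (-35)² = 1225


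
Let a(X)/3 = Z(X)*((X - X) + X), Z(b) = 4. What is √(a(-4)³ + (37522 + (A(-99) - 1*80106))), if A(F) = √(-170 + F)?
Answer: √(-153176 + I*√269) ≈ 0.021 + 391.38*I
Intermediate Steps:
a(X) = 12*X (a(X) = 3*(4*((X - X) + X)) = 3*(4*(0 + X)) = 3*(4*X) = 12*X)
√(a(-4)³ + (37522 + (A(-99) - 1*80106))) = √((12*(-4))³ + (37522 + (√(-170 - 99) - 1*80106))) = √((-48)³ + (37522 + (√(-269) - 80106))) = √(-110592 + (37522 + (I*√269 - 80106))) = √(-110592 + (37522 + (-80106 + I*√269))) = √(-110592 + (-42584 + I*√269)) = √(-153176 + I*√269)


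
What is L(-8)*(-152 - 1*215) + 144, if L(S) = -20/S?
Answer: -1547/2 ≈ -773.50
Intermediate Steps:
L(-8)*(-152 - 1*215) + 144 = (-20/(-8))*(-152 - 1*215) + 144 = (-20*(-⅛))*(-152 - 215) + 144 = (5/2)*(-367) + 144 = -1835/2 + 144 = -1547/2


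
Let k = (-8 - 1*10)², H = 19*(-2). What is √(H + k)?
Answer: √286 ≈ 16.912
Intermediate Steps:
H = -38
k = 324 (k = (-8 - 10)² = (-18)² = 324)
√(H + k) = √(-38 + 324) = √286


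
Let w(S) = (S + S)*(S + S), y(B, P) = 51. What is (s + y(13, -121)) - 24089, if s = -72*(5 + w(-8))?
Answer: -42830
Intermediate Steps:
w(S) = 4*S² (w(S) = (2*S)*(2*S) = 4*S²)
s = -18792 (s = -72*(5 + 4*(-8)²) = -72*(5 + 4*64) = -72*(5 + 256) = -72*261 = -18792)
(s + y(13, -121)) - 24089 = (-18792 + 51) - 24089 = -18741 - 24089 = -42830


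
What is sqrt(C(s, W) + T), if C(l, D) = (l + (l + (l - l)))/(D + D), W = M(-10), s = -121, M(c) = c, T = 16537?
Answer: sqrt(1654910)/10 ≈ 128.64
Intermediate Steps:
W = -10
C(l, D) = l/D (C(l, D) = (l + (l + 0))/((2*D)) = (l + l)*(1/(2*D)) = (2*l)*(1/(2*D)) = l/D)
sqrt(C(s, W) + T) = sqrt(-121/(-10) + 16537) = sqrt(-121*(-1/10) + 16537) = sqrt(121/10 + 16537) = sqrt(165491/10) = sqrt(1654910)/10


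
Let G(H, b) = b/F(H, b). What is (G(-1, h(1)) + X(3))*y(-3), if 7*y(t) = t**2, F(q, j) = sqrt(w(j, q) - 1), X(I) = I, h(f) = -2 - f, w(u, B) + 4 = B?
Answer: 27/7 + 9*I*sqrt(6)/14 ≈ 3.8571 + 1.5747*I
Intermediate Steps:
w(u, B) = -4 + B
F(q, j) = sqrt(-5 + q) (F(q, j) = sqrt((-4 + q) - 1) = sqrt(-5 + q))
y(t) = t**2/7
G(H, b) = b/sqrt(-5 + H) (G(H, b) = b/(sqrt(-5 + H)) = b/sqrt(-5 + H))
(G(-1, h(1)) + X(3))*y(-3) = ((-2 - 1*1)/sqrt(-5 - 1) + 3)*((1/7)*(-3)**2) = ((-2 - 1)/sqrt(-6) + 3)*((1/7)*9) = (-(-1)*I*sqrt(6)/2 + 3)*(9/7) = (I*sqrt(6)/2 + 3)*(9/7) = (3 + I*sqrt(6)/2)*(9/7) = 27/7 + 9*I*sqrt(6)/14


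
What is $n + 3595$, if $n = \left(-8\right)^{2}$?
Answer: $3659$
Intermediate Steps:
$n = 64$
$n + 3595 = 64 + 3595 = 3659$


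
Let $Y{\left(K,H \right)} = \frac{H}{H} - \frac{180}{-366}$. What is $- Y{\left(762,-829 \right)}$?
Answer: $- \frac{91}{61} \approx -1.4918$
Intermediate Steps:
$Y{\left(K,H \right)} = \frac{91}{61}$ ($Y{\left(K,H \right)} = 1 - - \frac{30}{61} = 1 + \frac{30}{61} = \frac{91}{61}$)
$- Y{\left(762,-829 \right)} = \left(-1\right) \frac{91}{61} = - \frac{91}{61}$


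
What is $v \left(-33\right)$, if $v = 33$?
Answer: $-1089$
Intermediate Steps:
$v \left(-33\right) = 33 \left(-33\right) = -1089$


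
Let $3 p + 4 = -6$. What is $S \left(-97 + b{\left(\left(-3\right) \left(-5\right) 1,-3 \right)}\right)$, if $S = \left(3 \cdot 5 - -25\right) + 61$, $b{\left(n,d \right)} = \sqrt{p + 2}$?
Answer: $-9797 + \frac{202 i \sqrt{3}}{3} \approx -9797.0 + 116.62 i$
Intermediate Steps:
$p = - \frac{10}{3}$ ($p = - \frac{4}{3} + \frac{1}{3} \left(-6\right) = - \frac{4}{3} - 2 = - \frac{10}{3} \approx -3.3333$)
$b{\left(n,d \right)} = \frac{2 i \sqrt{3}}{3}$ ($b{\left(n,d \right)} = \sqrt{- \frac{10}{3} + 2} = \sqrt{- \frac{4}{3}} = \frac{2 i \sqrt{3}}{3}$)
$S = 101$ ($S = \left(15 + 25\right) + 61 = 40 + 61 = 101$)
$S \left(-97 + b{\left(\left(-3\right) \left(-5\right) 1,-3 \right)}\right) = 101 \left(-97 + \frac{2 i \sqrt{3}}{3}\right) = -9797 + \frac{202 i \sqrt{3}}{3}$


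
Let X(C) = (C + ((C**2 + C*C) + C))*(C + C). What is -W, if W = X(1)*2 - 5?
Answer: -11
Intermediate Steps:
X(C) = 2*C*(2*C + 2*C**2) (X(C) = (C + ((C**2 + C**2) + C))*(2*C) = (C + (2*C**2 + C))*(2*C) = (C + (C + 2*C**2))*(2*C) = (2*C + 2*C**2)*(2*C) = 2*C*(2*C + 2*C**2))
W = 11 (W = (4*1**2*(1 + 1))*2 - 5 = (4*1*2)*2 - 5 = 8*2 - 5 = 16 - 5 = 11)
-W = -1*11 = -11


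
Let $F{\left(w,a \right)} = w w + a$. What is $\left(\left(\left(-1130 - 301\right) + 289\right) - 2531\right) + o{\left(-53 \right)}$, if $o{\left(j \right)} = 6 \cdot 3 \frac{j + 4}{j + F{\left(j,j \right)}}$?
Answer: $- \frac{3309667}{901} \approx -3673.3$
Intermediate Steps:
$F{\left(w,a \right)} = a + w^{2}$ ($F{\left(w,a \right)} = w^{2} + a = a + w^{2}$)
$o{\left(j \right)} = \frac{18 \left(4 + j\right)}{j^{2} + 2 j}$ ($o{\left(j \right)} = 6 \cdot 3 \frac{j + 4}{j + \left(j + j^{2}\right)} = 18 \frac{4 + j}{j^{2} + 2 j} = \frac{18 \left(4 + j\right)}{j^{2} + 2 j}$)
$\left(\left(\left(-1130 - 301\right) + 289\right) - 2531\right) + o{\left(-53 \right)} = \left(\left(\left(-1130 - 301\right) + 289\right) - 2531\right) + \frac{18 \left(4 - 53\right)}{\left(-53\right) \left(2 - 53\right)} = \left(\left(-1431 + 289\right) - 2531\right) + 18 \left(- \frac{1}{53}\right) \frac{1}{-51} \left(-49\right) = \left(-1142 - 2531\right) + 18 \left(- \frac{1}{53}\right) \left(- \frac{1}{51}\right) \left(-49\right) = -3673 - \frac{294}{901} = - \frac{3309667}{901}$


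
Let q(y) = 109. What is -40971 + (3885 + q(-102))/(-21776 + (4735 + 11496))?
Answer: -227188189/5545 ≈ -40972.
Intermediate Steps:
-40971 + (3885 + q(-102))/(-21776 + (4735 + 11496)) = -40971 + (3885 + 109)/(-21776 + (4735 + 11496)) = -40971 + 3994/(-21776 + 16231) = -40971 + 3994/(-5545) = -40971 + 3994*(-1/5545) = -40971 - 3994/5545 = -227188189/5545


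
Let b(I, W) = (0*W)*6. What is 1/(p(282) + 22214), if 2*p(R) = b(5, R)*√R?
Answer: 1/22214 ≈ 4.5017e-5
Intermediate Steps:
b(I, W) = 0 (b(I, W) = 0*6 = 0)
p(R) = 0 (p(R) = (0*√R)/2 = (½)*0 = 0)
1/(p(282) + 22214) = 1/(0 + 22214) = 1/22214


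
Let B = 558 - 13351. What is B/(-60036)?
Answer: 12793/60036 ≈ 0.21309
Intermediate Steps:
B = -12793
B/(-60036) = -12793/(-60036) = -12793*(-1/60036) = 12793/60036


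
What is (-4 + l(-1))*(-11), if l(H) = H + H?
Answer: 66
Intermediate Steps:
l(H) = 2*H
(-4 + l(-1))*(-11) = (-4 + 2*(-1))*(-11) = (-4 - 2)*(-11) = -6*(-11) = 66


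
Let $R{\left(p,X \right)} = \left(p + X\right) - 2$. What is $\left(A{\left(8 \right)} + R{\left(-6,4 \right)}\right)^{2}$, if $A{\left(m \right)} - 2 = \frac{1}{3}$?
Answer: $\frac{25}{9} \approx 2.7778$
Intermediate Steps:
$R{\left(p,X \right)} = -2 + X + p$ ($R{\left(p,X \right)} = \left(X + p\right) - 2 = -2 + X + p$)
$A{\left(m \right)} = \frac{7}{3}$ ($A{\left(m \right)} = 2 + \frac{1}{3} = \frac{7}{3}$)
$\left(A{\left(8 \right)} + R{\left(-6,4 \right)}\right)^{2} = \left(\frac{7}{3} - 4\right)^{2} = \left(- \frac{5}{3}\right)^{2} = \frac{25}{9}$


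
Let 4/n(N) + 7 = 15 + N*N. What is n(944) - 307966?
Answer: -68610513275/222786 ≈ -3.0797e+5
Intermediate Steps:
n(N) = 4/(8 + N²) (n(N) = 4/(-7 + (15 + N*N)) = 4/(-7 + (15 + N²)) = 4/(8 + N²))
n(944) - 307966 = 4/(8 + 944²) - 307966 = 4/(8 + 891136) - 307966 = 4/891144 - 307966 = 4*(1/891144) - 307966 = 1/222786 - 307966 = -68610513275/222786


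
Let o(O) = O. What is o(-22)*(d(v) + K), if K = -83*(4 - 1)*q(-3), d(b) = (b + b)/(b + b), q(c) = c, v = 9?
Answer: -16456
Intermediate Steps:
d(b) = 1 (d(b) = (2*b)/((2*b)) = (2*b)*(1/(2*b)) = 1)
K = 747 (K = -83*(4 - 1)*(-3) = -249*(-3) = -83*(-9) = 747)
o(-22)*(d(v) + K) = -22*(1 + 747) = -22*748 = -16456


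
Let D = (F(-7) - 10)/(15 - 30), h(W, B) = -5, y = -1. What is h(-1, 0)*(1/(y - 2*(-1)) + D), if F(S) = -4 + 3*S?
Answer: -50/3 ≈ -16.667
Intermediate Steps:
D = 7/3 (D = ((-4 + 3*(-7)) - 10)/(15 - 30) = ((-4 - 21) - 10)/(-15) = (-25 - 10)*(-1/15) = -35*(-1/15) = 7/3 ≈ 2.3333)
h(-1, 0)*(1/(y - 2*(-1)) + D) = -5*(1/(-1 - 2*(-1)) + 7/3) = -5*(1/(-1 + 2) + 7/3) = -5*(1/1 + 7/3) = -5*(1 + 7/3) = -5*10/3 = -50/3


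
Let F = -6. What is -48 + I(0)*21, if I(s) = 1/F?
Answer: -103/2 ≈ -51.500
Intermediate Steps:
I(s) = -⅙ (I(s) = 1/(-6) = -⅙)
-48 + I(0)*21 = -48 - ⅙*21 = -48 - 7/2 = -103/2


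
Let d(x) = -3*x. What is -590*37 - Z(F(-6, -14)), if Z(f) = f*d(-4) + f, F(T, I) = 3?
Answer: -21869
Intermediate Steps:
Z(f) = 13*f (Z(f) = f*(-3*(-4)) + f = f*12 + f = 12*f + f = 13*f)
-590*37 - Z(F(-6, -14)) = -590*37 - 13*3 = -21830 - 1*39 = -21830 - 39 = -21869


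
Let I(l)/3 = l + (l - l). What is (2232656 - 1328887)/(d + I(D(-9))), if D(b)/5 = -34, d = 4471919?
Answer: 903769/4471409 ≈ 0.20212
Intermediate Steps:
D(b) = -170 (D(b) = 5*(-34) = -170)
I(l) = 3*l (I(l) = 3*(l + (l - l)) = 3*(l + 0) = 3*l)
(2232656 - 1328887)/(d + I(D(-9))) = (2232656 - 1328887)/(4471919 + 3*(-170)) = 903769/(4471919 - 510) = 903769/4471409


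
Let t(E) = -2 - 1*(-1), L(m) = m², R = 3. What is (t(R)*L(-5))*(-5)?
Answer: 125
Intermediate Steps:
t(E) = -1 (t(E) = -2 + 1 = -1)
(t(R)*L(-5))*(-5) = -1*(-5)²*(-5) = -1*25*(-5) = -25*(-5) = 125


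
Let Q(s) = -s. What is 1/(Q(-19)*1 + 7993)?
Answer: 1/8012 ≈ 0.00012481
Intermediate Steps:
1/(Q(-19)*1 + 7993) = 1/(-1*(-19)*1 + 7993) = 1/(19*1 + 7993) = 1/(19 + 7993) = 1/8012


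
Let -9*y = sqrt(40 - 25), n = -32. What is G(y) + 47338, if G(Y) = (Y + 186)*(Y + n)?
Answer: 1117427/27 - 154*sqrt(15)/9 ≈ 41320.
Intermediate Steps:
y = -sqrt(15)/9 (y = -sqrt(40 - 25)/9 = -sqrt(15)/9 ≈ -0.43033)
G(Y) = (-32 + Y)*(186 + Y) (G(Y) = (Y + 186)*(Y - 32) = (186 + Y)*(-32 + Y) = (-32 + Y)*(186 + Y))
G(y) + 47338 = (-5952 + (-sqrt(15)/9)**2 + 154*(-sqrt(15)/9)) + 47338 = (-5952 + 5/27 - 154*sqrt(15)/9) + 47338 = (-160699/27 - 154*sqrt(15)/9) + 47338 = 1117427/27 - 154*sqrt(15)/9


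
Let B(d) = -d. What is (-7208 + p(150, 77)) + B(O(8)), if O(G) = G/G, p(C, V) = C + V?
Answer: -6982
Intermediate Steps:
O(G) = 1
(-7208 + p(150, 77)) + B(O(8)) = (-7208 + (150 + 77)) - 1*1 = (-7208 + 227) - 1 = -6981 - 1 = -6982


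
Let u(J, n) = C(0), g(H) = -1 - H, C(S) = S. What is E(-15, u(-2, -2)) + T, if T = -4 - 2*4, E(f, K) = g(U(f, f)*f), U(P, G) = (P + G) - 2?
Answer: -493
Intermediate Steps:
U(P, G) = -2 + G + P (U(P, G) = (G + P) - 2 = -2 + G + P)
u(J, n) = 0
E(f, K) = -1 - f*(-2 + 2*f) (E(f, K) = -1 - (-2 + f + f)*f = -1 - (-2 + 2*f)*f = -1 - f*(-2 + 2*f))
T = -12 (T = -4 - 8 = -12)
E(-15, u(-2, -2)) + T = (-1 - 2*(-15)*(-1 - 15)) - 12 = (-1 - 2*(-15)*(-16)) - 12 = (-1 - 480) - 12 = -481 - 12 = -493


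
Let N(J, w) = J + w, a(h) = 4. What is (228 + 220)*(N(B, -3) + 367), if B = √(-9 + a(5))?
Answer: 163072 + 448*I*√5 ≈ 1.6307e+5 + 1001.8*I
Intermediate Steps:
B = I*√5 (B = √(-9 + 4) = √(-5) = I*√5 ≈ 2.2361*I)
(228 + 220)*(N(B, -3) + 367) = (228 + 220)*((I*√5 - 3) + 367) = 448*((-3 + I*√5) + 367) = 448*(364 + I*√5) = 163072 + 448*I*√5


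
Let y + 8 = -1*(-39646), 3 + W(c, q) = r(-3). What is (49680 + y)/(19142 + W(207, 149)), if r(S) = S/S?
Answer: 44659/9570 ≈ 4.6666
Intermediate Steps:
r(S) = 1
W(c, q) = -2 (W(c, q) = -3 + 1 = -2)
y = 39638 (y = -8 - 1*(-39646) = -8 + 39646 = 39638)
(49680 + y)/(19142 + W(207, 149)) = (49680 + 39638)/(19142 - 2) = 89318/19140 = 89318*(1/19140) = 44659/9570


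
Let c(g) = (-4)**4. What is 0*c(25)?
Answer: 0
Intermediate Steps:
c(g) = 256
0*c(25) = 0*256 = 0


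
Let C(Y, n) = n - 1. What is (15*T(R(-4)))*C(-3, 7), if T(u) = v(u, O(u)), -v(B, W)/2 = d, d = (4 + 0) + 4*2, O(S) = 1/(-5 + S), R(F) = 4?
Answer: -2160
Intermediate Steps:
d = 12 (d = 4 + 8 = 12)
v(B, W) = -24 (v(B, W) = -2*12 = -24)
T(u) = -24
C(Y, n) = -1 + n
(15*T(R(-4)))*C(-3, 7) = (15*(-24))*(-1 + 7) = -360*6 = -2160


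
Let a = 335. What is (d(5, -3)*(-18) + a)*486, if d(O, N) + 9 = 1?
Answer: 232794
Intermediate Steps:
d(O, N) = -8 (d(O, N) = -9 + 1 = -8)
(d(5, -3)*(-18) + a)*486 = (-8*(-18) + 335)*486 = (144 + 335)*486 = 479*486 = 232794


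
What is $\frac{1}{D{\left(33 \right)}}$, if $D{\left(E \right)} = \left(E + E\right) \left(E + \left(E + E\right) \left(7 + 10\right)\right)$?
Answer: $\frac{1}{76230} \approx 1.3118 \cdot 10^{-5}$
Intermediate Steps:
$D{\left(E \right)} = 70 E^{2}$ ($D{\left(E \right)} = 2 E \left(E + 2 E 17\right) = 2 E \left(E + 34 E\right) = 2 E 35 E = 70 E^{2}$)
$\frac{1}{D{\left(33 \right)}} = \frac{1}{70 \cdot 33^{2}} = \frac{1}{70 \cdot 1089} = \frac{1}{76230}$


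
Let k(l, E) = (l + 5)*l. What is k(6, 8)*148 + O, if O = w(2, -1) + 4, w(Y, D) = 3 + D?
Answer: 9774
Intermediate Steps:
k(l, E) = l*(5 + l) (k(l, E) = (5 + l)*l = l*(5 + l))
O = 6 (O = (3 - 1) + 4 = 2 + 4 = 6)
k(6, 8)*148 + O = (6*(5 + 6))*148 + 6 = (6*11)*148 + 6 = 66*148 + 6 = 9768 + 6 = 9774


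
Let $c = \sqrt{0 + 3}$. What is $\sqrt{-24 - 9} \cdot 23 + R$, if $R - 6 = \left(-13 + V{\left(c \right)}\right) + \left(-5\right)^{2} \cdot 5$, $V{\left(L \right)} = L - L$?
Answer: $118 + 23 i \sqrt{33} \approx 118.0 + 132.13 i$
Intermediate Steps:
$c = \sqrt{3} \approx 1.732$
$V{\left(L \right)} = 0$
$R = 118$ ($R = 6 + \left(\left(-13 + 0\right) + \left(-5\right)^{2} \cdot 5\right) = 6 + \left(-13 + 25 \cdot 5\right) = 6 + \left(-13 + 125\right) = 6 + 112 = 118$)
$\sqrt{-24 - 9} \cdot 23 + R = \sqrt{-24 - 9} \cdot 23 + 118 = \sqrt{-33} \cdot 23 + 118 = i \sqrt{33} \cdot 23 + 118 = 23 i \sqrt{33} + 118 = 118 + 23 i \sqrt{33}$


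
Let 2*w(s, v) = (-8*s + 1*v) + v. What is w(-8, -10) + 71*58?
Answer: 4140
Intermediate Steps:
w(s, v) = v - 4*s (w(s, v) = ((-8*s + 1*v) + v)/2 = ((-8*s + v) + v)/2 = ((v - 8*s) + v)/2 = (-8*s + 2*v)/2 = v - 4*s)
w(-8, -10) + 71*58 = (-10 - 4*(-8)) + 71*58 = (-10 + 32) + 4118 = 22 + 4118 = 4140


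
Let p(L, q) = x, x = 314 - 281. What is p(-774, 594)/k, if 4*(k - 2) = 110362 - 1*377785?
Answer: -132/267415 ≈ -0.00049361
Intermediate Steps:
x = 33
p(L, q) = 33
k = -267415/4 (k = 2 + (110362 - 1*377785)/4 = 2 + (110362 - 377785)/4 = 2 + (1/4)*(-267423) = 2 - 267423/4 = -267415/4 ≈ -66854.)
p(-774, 594)/k = 33/(-267415/4) = 33*(-4/267415) = -132/267415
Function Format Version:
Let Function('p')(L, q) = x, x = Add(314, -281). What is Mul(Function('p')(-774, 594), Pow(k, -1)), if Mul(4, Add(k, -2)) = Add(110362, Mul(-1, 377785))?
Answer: Rational(-132, 267415) ≈ -0.00049361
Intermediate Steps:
x = 33
Function('p')(L, q) = 33
k = Rational(-267415, 4) (k = Add(2, Mul(Rational(1, 4), Add(110362, Mul(-1, 377785)))) = Add(2, Mul(Rational(1, 4), Add(110362, -377785))) = Add(2, Mul(Rational(1, 4), -267423)) = Add(2, Rational(-267423, 4)) = Rational(-267415, 4) ≈ -66854.)
Mul(Function('p')(-774, 594), Pow(k, -1)) = Mul(33, Pow(Rational(-267415, 4), -1)) = Mul(33, Rational(-4, 267415)) = Rational(-132, 267415)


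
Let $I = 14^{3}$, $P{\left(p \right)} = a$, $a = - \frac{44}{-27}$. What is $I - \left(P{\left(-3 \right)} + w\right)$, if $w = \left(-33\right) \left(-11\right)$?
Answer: $\frac{64243}{27} \approx 2379.4$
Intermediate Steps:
$a = \frac{44}{27}$ ($a = \left(-44\right) \left(- \frac{1}{27}\right) = \frac{44}{27} \approx 1.6296$)
$P{\left(p \right)} = \frac{44}{27}$
$I = 2744$
$w = 363$
$I - \left(P{\left(-3 \right)} + w\right) = 2744 - \left(\frac{44}{27} + 363\right) = 2744 - \frac{9845}{27} = \frac{64243}{27}$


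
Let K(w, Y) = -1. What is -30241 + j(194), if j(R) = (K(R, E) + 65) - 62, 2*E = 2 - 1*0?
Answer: -30239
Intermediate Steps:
E = 1 (E = (2 - 1*0)/2 = (2 + 0)/2 = (1/2)*2 = 1)
j(R) = 2 (j(R) = (-1 + 65) - 62 = 64 - 62 = 2)
-30241 + j(194) = -30241 + 2 = -30239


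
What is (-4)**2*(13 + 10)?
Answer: 368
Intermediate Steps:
(-4)**2*(13 + 10) = 16*23 = 368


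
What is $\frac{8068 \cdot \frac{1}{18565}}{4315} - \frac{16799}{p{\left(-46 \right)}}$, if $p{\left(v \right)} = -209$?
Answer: $\frac{1345735558237}{16742566775} \approx 80.378$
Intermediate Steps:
$\frac{8068 \cdot \frac{1}{18565}}{4315} - \frac{16799}{p{\left(-46 \right)}} = \frac{8068 \cdot \frac{1}{18565}}{4315} - \frac{16799}{-209} = 8068 \cdot \frac{1}{18565} \cdot \frac{1}{4315} - - \frac{16799}{209} = \frac{8068}{18565} \cdot \frac{1}{4315} + \frac{16799}{209} = \frac{8068}{80107975} + \frac{16799}{209} = \frac{1345735558237}{16742566775}$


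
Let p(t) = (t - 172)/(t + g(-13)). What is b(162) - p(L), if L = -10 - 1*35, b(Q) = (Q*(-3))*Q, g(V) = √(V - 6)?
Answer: -22991139/292 - 31*I*√19/292 ≈ -78737.0 - 0.46276*I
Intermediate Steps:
g(V) = √(-6 + V)
b(Q) = -3*Q² (b(Q) = (-3*Q)*Q = -3*Q²)
L = -45 (L = -10 - 35 = -45)
p(t) = (-172 + t)/(t + I*√19) (p(t) = (t - 172)/(t + √(-6 - 13)) = (-172 + t)/(t + √(-19)) = (-172 + t)/(t + I*√19))
b(162) - p(L) = -3*162² - (-172 - 45)/(-45 + I*√19) = -3*26244 - (-217)/(-45 + I*√19) = -78732 - (-217)/(-45 + I*√19) = -78732 + 217/(-45 + I*√19)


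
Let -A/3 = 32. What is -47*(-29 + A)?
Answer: 5875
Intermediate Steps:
A = -96 (A = -3*32 = -96)
-47*(-29 + A) = -47*(-29 - 96) = -47*(-125) = 5875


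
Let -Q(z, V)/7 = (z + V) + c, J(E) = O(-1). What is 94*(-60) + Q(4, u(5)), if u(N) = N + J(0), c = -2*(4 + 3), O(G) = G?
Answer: -5598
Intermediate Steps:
J(E) = -1
c = -14 (c = -2*7 = -14)
u(N) = -1 + N (u(N) = N - 1 = -1 + N)
Q(z, V) = 98 - 7*V - 7*z (Q(z, V) = -7*((z + V) - 14) = -7*((V + z) - 14) = -7*(-14 + V + z) = 98 - 7*V - 7*z)
94*(-60) + Q(4, u(5)) = 94*(-60) + (98 - 7*(-1 + 5) - 7*4) = -5640 + (98 - 7*4 - 28) = -5640 + (98 - 28 - 28) = -5640 + 42 = -5598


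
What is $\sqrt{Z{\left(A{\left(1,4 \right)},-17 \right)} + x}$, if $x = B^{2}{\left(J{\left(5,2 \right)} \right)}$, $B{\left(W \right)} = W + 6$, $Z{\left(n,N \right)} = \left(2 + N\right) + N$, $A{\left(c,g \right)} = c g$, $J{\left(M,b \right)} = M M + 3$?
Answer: $2 \sqrt{281} \approx 33.526$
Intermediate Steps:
$J{\left(M,b \right)} = 3 + M^{2}$ ($J{\left(M,b \right)} = M^{2} + 3 = 3 + M^{2}$)
$Z{\left(n,N \right)} = 2 + 2 N$
$B{\left(W \right)} = 6 + W$
$x = 1156$ ($x = \left(6 + \left(3 + 5^{2}\right)\right)^{2} = \left(6 + \left(3 + 25\right)\right)^{2} = \left(6 + 28\right)^{2} = 34^{2} = 1156$)
$\sqrt{Z{\left(A{\left(1,4 \right)},-17 \right)} + x} = \sqrt{\left(2 + 2 \left(-17\right)\right) + 1156} = \sqrt{\left(2 - 34\right) + 1156} = \sqrt{-32 + 1156} = \sqrt{1124} = 2 \sqrt{281}$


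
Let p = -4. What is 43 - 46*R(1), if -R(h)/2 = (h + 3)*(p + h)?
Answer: -1061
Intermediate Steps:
R(h) = -2*(-4 + h)*(3 + h) (R(h) = -2*(h + 3)*(-4 + h) = -2*(3 + h)*(-4 + h) = -2*(-4 + h)*(3 + h))
43 - 46*R(1) = 43 - 46*(24 - 2*1² + 2*1) = 43 - 46*(24 - 2*1 + 2) = 43 - 46*(24 - 2 + 2) = 43 - 46*24 = 43 - 1104 = -1061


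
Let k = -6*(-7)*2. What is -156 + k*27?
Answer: 2112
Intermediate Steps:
k = 84 (k = 42*2 = 84)
-156 + k*27 = -156 + 84*27 = -156 + 2268 = 2112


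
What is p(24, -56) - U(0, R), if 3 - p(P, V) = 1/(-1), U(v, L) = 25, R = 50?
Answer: -21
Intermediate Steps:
p(P, V) = 4 (p(P, V) = 3 - 1/(-1) = 3 - 1*(-1) = 3 + 1 = 4)
p(24, -56) - U(0, R) = 4 - 1*25 = 4 - 25 = -21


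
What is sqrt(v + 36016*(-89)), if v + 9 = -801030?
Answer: I*sqrt(4006463) ≈ 2001.6*I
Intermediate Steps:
v = -801039 (v = -9 - 801030 = -801039)
sqrt(v + 36016*(-89)) = sqrt(-801039 + 36016*(-89)) = sqrt(-801039 - 3205424) = sqrt(-4006463) = I*sqrt(4006463)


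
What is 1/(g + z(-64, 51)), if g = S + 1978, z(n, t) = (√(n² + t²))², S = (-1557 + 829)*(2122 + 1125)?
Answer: -1/2355141 ≈ -4.2460e-7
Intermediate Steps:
S = -2363816 (S = -728*3247 = -2363816)
z(n, t) = n² + t²
g = -2361838 (g = -2363816 + 1978 = -2361838)
1/(g + z(-64, 51)) = 1/(-2361838 + ((-64)² + 51²)) = 1/(-2361838 + (4096 + 2601)) = 1/(-2361838 + 6697) = 1/(-2355141) = -1/2355141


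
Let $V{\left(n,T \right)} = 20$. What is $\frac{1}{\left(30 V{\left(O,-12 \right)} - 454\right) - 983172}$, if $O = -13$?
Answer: $- \frac{1}{983026} \approx -1.0173 \cdot 10^{-6}$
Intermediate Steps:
$\frac{1}{\left(30 V{\left(O,-12 \right)} - 454\right) - 983172} = \frac{1}{\left(30 \cdot 20 - 454\right) - 983172} = \frac{1}{\left(600 - 454\right) - 983172} = \frac{1}{146 - 983172} = \frac{1}{-983026} = - \frac{1}{983026}$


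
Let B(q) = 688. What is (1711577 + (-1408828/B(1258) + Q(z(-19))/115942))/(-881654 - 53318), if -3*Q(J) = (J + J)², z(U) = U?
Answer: -51137210917597/27967851094992 ≈ -1.8284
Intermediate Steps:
Q(J) = -4*J²/3 (Q(J) = -(J + J)²/3 = -4*J²/3)
(1711577 + (-1408828/B(1258) + Q(z(-19))/115942))/(-881654 - 53318) = (1711577 + (-1408828/688 - 4/3*(-19)²/115942))/(-881654 - 53318) = (1711577 + (-1408828*1/688 - 4/3*361*(1/115942)))/(-934972) = (1711577 + (-352207/172 - 1444/3*1/115942))*(-1/934972) = (1711577 + (-352207/172 - 722/173913))*(-1/934972) = (1711577 - 61253500175/29913036)*(-1/934972) = (51137210917597/29913036)*(-1/934972) = -51137210917597/27967851094992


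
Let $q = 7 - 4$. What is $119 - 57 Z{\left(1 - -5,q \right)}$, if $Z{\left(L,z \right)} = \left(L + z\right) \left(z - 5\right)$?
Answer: $1145$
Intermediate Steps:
$q = 3$
$Z{\left(L,z \right)} = \left(-5 + z\right) \left(L + z\right)$ ($Z{\left(L,z \right)} = \left(L + z\right) \left(-5 + z\right) = \left(-5 + z\right) \left(L + z\right)$)
$119 - 57 Z{\left(1 - -5,q \right)} = 119 - 57 \left(3^{2} - 5 \left(1 - -5\right) - 15 + \left(1 - -5\right) 3\right) = 119 - 57 \left(9 - 5 \left(1 + 5\right) - 15 + \left(1 + 5\right) 3\right) = 119 - 57 \left(9 - 30 - 15 + 6 \cdot 3\right) = 119 - 57 \left(9 - 30 - 15 + 18\right) = 119 - -1026 = 119 + 1026 = 1145$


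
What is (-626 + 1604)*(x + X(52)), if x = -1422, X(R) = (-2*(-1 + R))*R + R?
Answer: -6527172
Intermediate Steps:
X(R) = R + R*(2 - 2*R) (X(R) = (2 - 2*R)*R + R = R*(2 - 2*R) + R = R + R*(2 - 2*R))
(-626 + 1604)*(x + X(52)) = (-626 + 1604)*(-1422 + 52*(3 - 2*52)) = 978*(-1422 + 52*(3 - 104)) = 978*(-1422 + 52*(-101)) = 978*(-1422 - 5252) = 978*(-6674) = -6527172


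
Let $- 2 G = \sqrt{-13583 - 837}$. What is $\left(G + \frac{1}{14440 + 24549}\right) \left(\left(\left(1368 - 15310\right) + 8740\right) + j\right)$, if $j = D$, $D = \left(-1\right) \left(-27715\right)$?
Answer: $\frac{22513}{38989} - 22513 i \sqrt{3605} \approx 0.57742 - 1.3517 \cdot 10^{6} i$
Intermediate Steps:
$G = - i \sqrt{3605}$ ($G = - \frac{\sqrt{-13583 - 837}}{2} = - \frac{\sqrt{-14420}}{2} = - \frac{2 i \sqrt{3605}}{2} = - i \sqrt{3605} \approx - 60.042 i$)
$D = 27715$
$j = 27715$
$\left(G + \frac{1}{14440 + 24549}\right) \left(\left(\left(1368 - 15310\right) + 8740\right) + j\right) = \left(- i \sqrt{3605} + \frac{1}{14440 + 24549}\right) \left(\left(\left(1368 - 15310\right) + 8740\right) + 27715\right) = \left(- i \sqrt{3605} + \frac{1}{38989}\right) \left(\left(-13942 + 8740\right) + 27715\right) = \left(- i \sqrt{3605} + \frac{1}{38989}\right) \left(-5202 + 27715\right) = \left(\frac{1}{38989} - i \sqrt{3605}\right) 22513 = \frac{22513}{38989} - 22513 i \sqrt{3605}$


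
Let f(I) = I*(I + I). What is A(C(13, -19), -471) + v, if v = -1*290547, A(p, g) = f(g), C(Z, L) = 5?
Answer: 153135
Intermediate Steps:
f(I) = 2*I² (f(I) = I*(2*I) = 2*I²)
A(p, g) = 2*g²
v = -290547
A(C(13, -19), -471) + v = 2*(-471)² - 290547 = 2*221841 - 290547 = 443682 - 290547 = 153135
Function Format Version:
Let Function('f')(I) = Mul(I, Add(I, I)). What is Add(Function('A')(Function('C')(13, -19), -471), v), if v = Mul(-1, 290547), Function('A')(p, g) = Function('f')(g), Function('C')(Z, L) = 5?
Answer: 153135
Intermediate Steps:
Function('f')(I) = Mul(2, Pow(I, 2)) (Function('f')(I) = Mul(I, Mul(2, I)) = Mul(2, Pow(I, 2)))
Function('A')(p, g) = Mul(2, Pow(g, 2))
v = -290547
Add(Function('A')(Function('C')(13, -19), -471), v) = Add(Mul(2, Pow(-471, 2)), -290547) = Add(Mul(2, 221841), -290547) = Add(443682, -290547) = 153135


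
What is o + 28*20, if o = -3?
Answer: 557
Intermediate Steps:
o + 28*20 = -3 + 28*20 = -3 + 560 = 557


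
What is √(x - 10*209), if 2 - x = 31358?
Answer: I*√33446 ≈ 182.88*I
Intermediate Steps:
x = -31356 (x = 2 - 1*31358 = 2 - 31358 = -31356)
√(x - 10*209) = √(-31356 - 10*209) = √(-31356 - 2090) = √(-33446) = I*√33446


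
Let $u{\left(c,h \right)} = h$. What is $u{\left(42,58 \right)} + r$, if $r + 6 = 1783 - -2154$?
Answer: $3989$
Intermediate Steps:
$r = 3931$ ($r = -6 + \left(1783 - -2154\right) = -6 + \left(1783 + 2154\right) = -6 + 3937 = 3931$)
$u{\left(42,58 \right)} + r = 58 + 3931 = 3989$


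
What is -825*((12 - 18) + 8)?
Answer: -1650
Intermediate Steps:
-825*((12 - 18) + 8) = -825*(-6 + 8) = -825*2 = -1650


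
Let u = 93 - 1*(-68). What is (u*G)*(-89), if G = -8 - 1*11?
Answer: 272251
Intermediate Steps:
G = -19 (G = -8 - 11 = -19)
u = 161 (u = 93 + 68 = 161)
(u*G)*(-89) = (161*(-19))*(-89) = -3059*(-89) = 272251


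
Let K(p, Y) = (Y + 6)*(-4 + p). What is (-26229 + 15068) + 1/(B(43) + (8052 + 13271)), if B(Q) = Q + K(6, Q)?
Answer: -239559703/21464 ≈ -11161.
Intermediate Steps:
K(p, Y) = (-4 + p)*(6 + Y) (K(p, Y) = (6 + Y)*(-4 + p) = (-4 + p)*(6 + Y))
B(Q) = 12 + 3*Q (B(Q) = Q + (-24 - 4*Q + 6*6 + Q*6) = Q + (-24 - 4*Q + 36 + 6*Q) = Q + (12 + 2*Q) = 12 + 3*Q)
(-26229 + 15068) + 1/(B(43) + (8052 + 13271)) = (-26229 + 15068) + 1/((12 + 3*43) + (8052 + 13271)) = -11161 + 1/((12 + 129) + 21323) = -11161 + 1/(141 + 21323) = -11161 + 1/21464 = -239559703/21464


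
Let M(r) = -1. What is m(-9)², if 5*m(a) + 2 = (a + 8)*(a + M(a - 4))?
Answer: 64/25 ≈ 2.5600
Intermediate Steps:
m(a) = -⅖ + (-1 + a)*(8 + a)/5 (m(a) = -⅖ + ((a + 8)*(a - 1))/5 = -⅖ + ((8 + a)*(-1 + a))/5 = -⅖ + ((-1 + a)*(8 + a))/5 = -⅖ + (-1 + a)*(8 + a)/5)
m(-9)² = (-2 + (⅕)*(-9)² + (7/5)*(-9))² = (-2 + (⅕)*81 - 63/5)² = (-2 + 81/5 - 63/5)² = (8/5)² = 64/25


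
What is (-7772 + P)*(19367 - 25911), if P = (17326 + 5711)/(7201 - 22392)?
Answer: 772764528016/15191 ≈ 5.0870e+7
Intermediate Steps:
P = -23037/15191 (P = 23037/(-15191) = 23037*(-1/15191) = -23037/15191 ≈ -1.5165)
(-7772 + P)*(19367 - 25911) = (-7772 - 23037/15191)*(19367 - 25911) = -118087489/15191*(-6544) = 772764528016/15191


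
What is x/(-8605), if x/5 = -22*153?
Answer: 3366/1721 ≈ 1.9558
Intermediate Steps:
x = -16830 (x = 5*(-22*153) = 5*(-3366) = -16830)
x/(-8605) = -16830/(-8605) = -16830*(-1/8605) = 3366/1721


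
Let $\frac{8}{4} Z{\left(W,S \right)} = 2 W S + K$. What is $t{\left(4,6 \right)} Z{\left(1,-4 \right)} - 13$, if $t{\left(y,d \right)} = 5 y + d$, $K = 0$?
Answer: $-117$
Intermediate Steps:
$t{\left(y,d \right)} = d + 5 y$
$Z{\left(W,S \right)} = S W$ ($Z{\left(W,S \right)} = \frac{2 W S + 0}{2} = \frac{2 S W + 0}{2} = \frac{2 S W}{2} = S W$)
$t{\left(4,6 \right)} Z{\left(1,-4 \right)} - 13 = \left(6 + 5 \cdot 4\right) \left(\left(-4\right) 1\right) - 13 = \left(6 + 20\right) \left(-4\right) - 13 = 26 \left(-4\right) - 13 = -104 - 13 = -117$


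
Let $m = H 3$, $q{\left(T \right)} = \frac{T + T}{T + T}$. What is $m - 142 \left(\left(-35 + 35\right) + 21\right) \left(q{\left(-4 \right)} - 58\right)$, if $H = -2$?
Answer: $169968$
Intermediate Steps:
$q{\left(T \right)} = 1$ ($q{\left(T \right)} = \frac{2 T}{2 T} = 2 T \frac{1}{2 T} = 1$)
$m = -6$ ($m = \left(-2\right) 3 = -6$)
$m - 142 \left(\left(-35 + 35\right) + 21\right) \left(q{\left(-4 \right)} - 58\right) = -6 - 142 \left(\left(-35 + 35\right) + 21\right) \left(1 - 58\right) = -6 - 142 \left(0 + 21\right) \left(-57\right) = -6 - 142 \cdot 21 \left(-57\right) = -6 - -169974 = -6 + 169974 = 169968$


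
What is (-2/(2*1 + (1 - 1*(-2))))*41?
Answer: -82/5 ≈ -16.400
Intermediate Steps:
(-2/(2*1 + (1 - 1*(-2))))*41 = (-2/(2 + (1 + 2)))*41 = (-2/(2 + 3))*41 = (-2/5)*41 = ((1/5)*(-2))*41 = -2/5*41 = -82/5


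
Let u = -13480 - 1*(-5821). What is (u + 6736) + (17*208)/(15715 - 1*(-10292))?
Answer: -24000925/26007 ≈ -922.86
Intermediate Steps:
u = -7659 (u = -13480 + 5821 = -7659)
(u + 6736) + (17*208)/(15715 - 1*(-10292)) = (-7659 + 6736) + (17*208)/(15715 - 1*(-10292)) = -923 + 3536/(15715 + 10292) = -923 + 3536/26007 = -24000925/26007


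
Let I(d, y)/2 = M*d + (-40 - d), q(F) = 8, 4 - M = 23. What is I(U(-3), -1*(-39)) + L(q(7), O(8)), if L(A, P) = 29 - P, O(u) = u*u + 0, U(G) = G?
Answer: 5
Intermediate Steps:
M = -19 (M = 4 - 1*23 = 4 - 23 = -19)
O(u) = u**2 (O(u) = u**2 + 0 = u**2)
I(d, y) = -80 - 40*d (I(d, y) = 2*(-19*d + (-40 - d)) = 2*(-40 - 20*d) = -80 - 40*d)
I(U(-3), -1*(-39)) + L(q(7), O(8)) = (-80 - 40*(-3)) + (29 - 1*8**2) = (-80 + 120) + (29 - 1*64) = 40 + (29 - 64) = 40 - 35 = 5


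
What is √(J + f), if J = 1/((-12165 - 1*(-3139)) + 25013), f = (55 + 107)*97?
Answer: √753659157/219 ≈ 125.36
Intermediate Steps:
f = 15714 (f = 162*97 = 15714)
J = 1/15987 (J = 1/((-12165 + 3139) + 25013) = 1/(-9026 + 25013) = 1/15987 ≈ 6.2551e-5)
√(J + f) = √(1/15987 + 15714) = √(251219719/15987) = √753659157/219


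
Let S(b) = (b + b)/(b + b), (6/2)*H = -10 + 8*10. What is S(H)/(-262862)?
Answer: -1/262862 ≈ -3.8043e-6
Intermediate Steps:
H = 70/3 (H = (-10 + 8*10)/3 = (-10 + 80)/3 = (⅓)*70 = 70/3 ≈ 23.333)
S(b) = 1 (S(b) = (2*b)/((2*b)) = (2*b)*(1/(2*b)) = 1)
S(H)/(-262862) = 1/(-262862) = 1*(-1/262862) = -1/262862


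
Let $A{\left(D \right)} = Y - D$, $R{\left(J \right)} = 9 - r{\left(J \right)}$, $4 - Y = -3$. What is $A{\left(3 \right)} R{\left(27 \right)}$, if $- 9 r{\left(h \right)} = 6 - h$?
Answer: $\frac{80}{3} \approx 26.667$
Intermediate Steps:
$r{\left(h \right)} = - \frac{2}{3} + \frac{h}{9}$ ($r{\left(h \right)} = - \frac{6 - h}{9} = - \frac{2}{3} + \frac{h}{9}$)
$Y = 7$ ($Y = 4 - -3 = 4 + 3 = 7$)
$R{\left(J \right)} = \frac{29}{3} - \frac{J}{9}$ ($R{\left(J \right)} = 9 - \left(- \frac{2}{3} + \frac{J}{9}\right) = \frac{29}{3} - \frac{J}{9}$)
$A{\left(D \right)} = 7 - D$
$A{\left(3 \right)} R{\left(27 \right)} = \left(7 - 3\right) \left(\frac{29}{3} - 3\right) = 4 \cdot \frac{20}{3} = \frac{80}{3}$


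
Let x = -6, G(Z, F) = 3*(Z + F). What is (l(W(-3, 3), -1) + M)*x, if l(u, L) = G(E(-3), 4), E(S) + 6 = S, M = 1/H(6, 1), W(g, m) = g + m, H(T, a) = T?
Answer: 89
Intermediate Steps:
M = ⅙ (M = 1/6 = ⅙ ≈ 0.16667)
E(S) = -6 + S
G(Z, F) = 3*F + 3*Z (G(Z, F) = 3*(F + Z) = 3*F + 3*Z)
l(u, L) = -15 (l(u, L) = 3*4 + 3*(-6 - 3) = 12 + 3*(-9) = 12 - 27 = -15)
(l(W(-3, 3), -1) + M)*x = (-15 + ⅙)*(-6) = -89/6*(-6) = 89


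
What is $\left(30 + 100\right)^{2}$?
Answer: $16900$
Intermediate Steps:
$\left(30 + 100\right)^{2} = 130^{2} = 16900$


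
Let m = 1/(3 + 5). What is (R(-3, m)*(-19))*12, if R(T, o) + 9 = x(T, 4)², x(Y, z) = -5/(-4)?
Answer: 6783/4 ≈ 1695.8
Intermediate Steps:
x(Y, z) = 5/4 (x(Y, z) = -5*(-¼) = 5/4)
m = ⅛ (m = 1/8 = ⅛ ≈ 0.12500)
R(T, o) = -119/16 (R(T, o) = -9 + (5/4)² = -9 + 25/16 = -119/16)
(R(-3, m)*(-19))*12 = -119/16*(-19)*12 = (2261/16)*12 = 6783/4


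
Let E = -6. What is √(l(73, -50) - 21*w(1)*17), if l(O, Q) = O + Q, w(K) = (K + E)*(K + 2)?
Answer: √5378 ≈ 73.335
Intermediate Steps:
w(K) = (-6 + K)*(2 + K) (w(K) = (K - 6)*(K + 2) = (-6 + K)*(2 + K))
√(l(73, -50) - 21*w(1)*17) = √((73 - 50) - 21*(-12 + 1² - 4*1)*17) = √(23 - 21*(-12 + 1 - 4)*17) = √(23 - 21*(-15)*17) = √(23 + 315*17) = √(23 + 5355) = √5378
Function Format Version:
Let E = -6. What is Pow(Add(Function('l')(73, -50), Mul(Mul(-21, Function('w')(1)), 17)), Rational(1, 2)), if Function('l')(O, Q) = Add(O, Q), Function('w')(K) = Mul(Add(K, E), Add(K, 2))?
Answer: Pow(5378, Rational(1, 2)) ≈ 73.335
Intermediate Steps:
Function('w')(K) = Mul(Add(-6, K), Add(2, K)) (Function('w')(K) = Mul(Add(K, -6), Add(K, 2)) = Mul(Add(-6, K), Add(2, K)))
Pow(Add(Function('l')(73, -50), Mul(Mul(-21, Function('w')(1)), 17)), Rational(1, 2)) = Pow(Add(Add(73, -50), Mul(Mul(-21, Add(-12, Pow(1, 2), Mul(-4, 1))), 17)), Rational(1, 2)) = Pow(Add(23, Mul(Mul(-21, Add(-12, 1, -4)), 17)), Rational(1, 2)) = Pow(Add(23, Mul(Mul(-21, -15), 17)), Rational(1, 2)) = Pow(Add(23, Mul(315, 17)), Rational(1, 2)) = Pow(Add(23, 5355), Rational(1, 2)) = Pow(5378, Rational(1, 2))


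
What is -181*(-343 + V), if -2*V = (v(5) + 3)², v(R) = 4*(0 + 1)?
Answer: 133035/2 ≈ 66518.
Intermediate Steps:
v(R) = 4 (v(R) = 4*1 = 4)
V = -49/2 (V = -(4 + 3)²/2 = -½*7² = -½*49 = -49/2 ≈ -24.500)
-181*(-343 + V) = -181*(-343 - 49/2) = -181*(-735/2) = 133035/2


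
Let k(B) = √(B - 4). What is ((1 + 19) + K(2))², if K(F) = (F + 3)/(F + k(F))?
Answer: 25*(-49*I + 72*√2)/(2*(-I + 2*√2)) ≈ 468.06 - 51.069*I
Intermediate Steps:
k(B) = √(-4 + B)
K(F) = (3 + F)/(F + √(-4 + F)) (K(F) = (F + 3)/(F + √(-4 + F)) = (3 + F)/(F + √(-4 + F)))
((1 + 19) + K(2))² = ((1 + 19) + (3 + 2)/(2 + √(-4 + 2)))² = (20 + 5/(2 + √(-2)))² = (20 + 5/(2 + I*√2))²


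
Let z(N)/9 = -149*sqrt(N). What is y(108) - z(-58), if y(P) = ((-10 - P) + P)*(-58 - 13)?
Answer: 710 + 1341*I*sqrt(58) ≈ 710.0 + 10213.0*I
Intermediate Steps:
y(P) = 710 (y(P) = -10*(-71) = 710)
z(N) = -1341*sqrt(N) (z(N) = 9*(-149*sqrt(N)) = -1341*sqrt(N))
y(108) - z(-58) = 710 - (-1341)*sqrt(-58) = 710 - (-1341)*I*sqrt(58) = 710 + 1341*I*sqrt(58)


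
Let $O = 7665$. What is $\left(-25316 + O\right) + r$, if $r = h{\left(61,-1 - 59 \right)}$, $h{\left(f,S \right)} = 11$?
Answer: $-17640$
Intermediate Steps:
$r = 11$
$\left(-25316 + O\right) + r = \left(-25316 + 7665\right) + 11 = -17651 + 11 = -17640$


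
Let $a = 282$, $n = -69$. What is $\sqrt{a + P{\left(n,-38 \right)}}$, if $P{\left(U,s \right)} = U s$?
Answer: $22 \sqrt{6} \approx 53.889$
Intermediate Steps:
$\sqrt{a + P{\left(n,-38 \right)}} = \sqrt{282 - -2622} = \sqrt{282 + 2622} = \sqrt{2904} = 22 \sqrt{6}$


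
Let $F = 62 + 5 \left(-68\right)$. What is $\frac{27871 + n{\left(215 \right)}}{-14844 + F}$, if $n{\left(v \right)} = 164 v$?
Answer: $- \frac{63131}{15122} \approx -4.1748$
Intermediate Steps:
$F = -278$ ($F = 62 - 340 = -278$)
$\frac{27871 + n{\left(215 \right)}}{-14844 + F} = \frac{27871 + 164 \cdot 215}{-14844 - 278} = \frac{27871 + 35260}{-15122} = 63131 \left(- \frac{1}{15122}\right) = - \frac{63131}{15122}$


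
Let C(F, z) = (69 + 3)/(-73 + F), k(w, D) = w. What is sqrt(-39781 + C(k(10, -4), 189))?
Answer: 5*I*sqrt(77973)/7 ≈ 199.45*I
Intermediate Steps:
C(F, z) = 72/(-73 + F)
sqrt(-39781 + C(k(10, -4), 189)) = sqrt(-39781 + 72/(-73 + 10)) = sqrt(-39781 + 72/(-63)) = sqrt(-39781 + 72*(-1/63)) = sqrt(-39781 - 8/7) = sqrt(-278475/7) = 5*I*sqrt(77973)/7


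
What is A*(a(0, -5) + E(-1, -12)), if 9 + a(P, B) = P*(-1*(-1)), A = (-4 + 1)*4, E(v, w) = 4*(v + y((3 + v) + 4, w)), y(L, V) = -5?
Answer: 396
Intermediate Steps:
E(v, w) = -20 + 4*v (E(v, w) = 4*(v - 5) = 4*(-5 + v) = -20 + 4*v)
A = -12 (A = -3*4 = -12)
a(P, B) = -9 + P (a(P, B) = -9 + P*(-1*(-1)) = -9 + P*1 = -9 + P)
A*(a(0, -5) + E(-1, -12)) = -12*((-9 + 0) + (-20 + 4*(-1))) = -12*(-9 + (-20 - 4)) = -12*(-9 - 24) = -12*(-33) = 396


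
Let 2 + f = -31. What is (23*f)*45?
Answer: -34155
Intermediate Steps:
f = -33 (f = -2 - 31 = -33)
(23*f)*45 = (23*(-33))*45 = -759*45 = -34155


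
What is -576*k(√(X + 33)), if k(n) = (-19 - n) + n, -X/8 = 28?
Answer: 10944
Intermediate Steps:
X = -224 (X = -8*28 = -224)
k(n) = -19
-576*k(√(X + 33)) = -576*(-19) = 10944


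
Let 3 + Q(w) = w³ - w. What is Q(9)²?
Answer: 514089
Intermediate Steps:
Q(w) = -3 + w³ - w (Q(w) = -3 + (w³ - w) = -3 + w³ - w)
Q(9)² = (-3 + 9³ - 1*9)² = (-3 + 729 - 9)² = 717² = 514089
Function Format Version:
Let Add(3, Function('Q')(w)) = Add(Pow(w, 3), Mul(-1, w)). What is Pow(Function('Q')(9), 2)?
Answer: 514089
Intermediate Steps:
Function('Q')(w) = Add(-3, Pow(w, 3), Mul(-1, w)) (Function('Q')(w) = Add(-3, Add(Pow(w, 3), Mul(-1, w))) = Add(-3, Pow(w, 3), Mul(-1, w)))
Pow(Function('Q')(9), 2) = Pow(Add(-3, Pow(9, 3), Mul(-1, 9)), 2) = Pow(Add(-3, 729, -9), 2) = Pow(717, 2) = 514089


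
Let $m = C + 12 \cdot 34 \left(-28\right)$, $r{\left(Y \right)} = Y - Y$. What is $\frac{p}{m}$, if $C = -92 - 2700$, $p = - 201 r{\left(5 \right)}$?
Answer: $0$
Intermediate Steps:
$r{\left(Y \right)} = 0$
$p = 0$ ($p = \left(-201\right) 0 = 0$)
$C = -2792$ ($C = -92 - 2700 = -2792$)
$m = -14216$ ($m = -2792 + 12 \cdot 34 \left(-28\right) = -2792 + 408 \left(-28\right) = -2792 - 11424 = -14216$)
$\frac{p}{m} = \frac{0}{-14216} = 0 \left(- \frac{1}{14216}\right) = 0$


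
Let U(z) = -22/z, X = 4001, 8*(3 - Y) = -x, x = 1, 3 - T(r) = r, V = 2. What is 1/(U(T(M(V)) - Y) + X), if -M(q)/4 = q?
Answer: 63/251887 ≈ 0.00025011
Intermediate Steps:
M(q) = -4*q
T(r) = 3 - r
Y = 25/8 (Y = 3 - (-1)/8 = 3 - ⅛*(-1) = 3 + ⅛ = 25/8 ≈ 3.1250)
1/(U(T(M(V)) - Y) + X) = 1/(-22/((3 - (-4)*2) - 1*25/8) + 4001) = 1/(-22/((3 - 1*(-8)) - 25/8) + 4001) = 1/(-22/((3 + 8) - 25/8) + 4001) = 1/(-22/(11 - 25/8) + 4001) = 1/(-22/63/8 + 4001) = 1/(-22*8/63 + 4001) = 1/(-176/63 + 4001) = 1/(251887/63) = 63/251887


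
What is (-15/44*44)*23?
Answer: -345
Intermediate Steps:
(-15/44*44)*23 = (-15*1/44*44)*23 = -15/44*44*23 = -15*23 = -345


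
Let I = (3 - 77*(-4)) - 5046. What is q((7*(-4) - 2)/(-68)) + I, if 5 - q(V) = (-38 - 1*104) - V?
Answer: -155977/34 ≈ -4587.6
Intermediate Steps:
q(V) = 147 + V (q(V) = 5 - ((-38 - 1*104) - V) = 5 - ((-38 - 104) - V) = 5 - (-142 - V) = 5 + (142 + V) = 147 + V)
I = -4735 (I = (3 + 308) - 5046 = 311 - 5046 = -4735)
q((7*(-4) - 2)/(-68)) + I = (147 + (7*(-4) - 2)/(-68)) - 4735 = (147 + (-28 - 2)*(-1/68)) - 4735 = (147 - 30*(-1/68)) - 4735 = (147 + 15/34) - 4735 = 5013/34 - 4735 = -155977/34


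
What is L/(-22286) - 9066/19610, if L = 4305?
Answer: -143232963/218514230 ≈ -0.65549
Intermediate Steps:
L/(-22286) - 9066/19610 = 4305/(-22286) - 9066/19610 = 4305*(-1/22286) - 9066*1/19610 = -4305/22286 - 4533/9805 = -143232963/218514230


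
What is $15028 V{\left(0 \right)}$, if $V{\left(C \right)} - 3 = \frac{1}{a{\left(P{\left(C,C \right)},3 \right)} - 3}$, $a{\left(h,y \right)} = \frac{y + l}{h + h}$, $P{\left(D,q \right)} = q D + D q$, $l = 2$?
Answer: $\text{NaN} \approx \text{NaN}$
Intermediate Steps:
$P{\left(D,q \right)} = 2 D q$ ($P{\left(D,q \right)} = D q + D q = 2 D q$)
$a{\left(h,y \right)} = \frac{2 + y}{2 h}$ ($a{\left(h,y \right)} = \frac{y + 2}{h + h} = \frac{2 + y}{2 h}$)
$V{\left(C \right)} = 3 + \frac{1}{-3 + \frac{5}{4 C^{2}}}$ ($V{\left(C \right)} = 3 + \frac{1}{\frac{2 + 3}{2 \cdot 2 C C} - 3} = 3 + \frac{1}{\frac{1}{2} \frac{1}{2 C^{2}} \cdot 5 - 3} = 3 + \frac{1}{\frac{5}{4 C^{2}} - 3} = 3 + \frac{1}{-3 + \frac{5}{4 C^{2}}}$)
$15028 V{\left(0 \right)} = 15028 \frac{-15 + 32 \cdot 0^{2}}{-5 + 12 \cdot 0^{2}} = 15028 \frac{-15 + 32 \cdot 0}{-5 + 12 \cdot 0} = 15028 \frac{-15 + 0}{-5 + 0} = 15028 \frac{1}{-5} \left(-15\right) = 15028 \left(\left(- \frac{1}{5}\right) \left(-15\right)\right) = 15028 \cdot 3 = 45084$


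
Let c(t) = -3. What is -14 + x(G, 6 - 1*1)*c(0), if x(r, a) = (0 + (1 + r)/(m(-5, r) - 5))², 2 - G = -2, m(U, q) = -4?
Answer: -403/27 ≈ -14.926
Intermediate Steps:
G = 4 (G = 2 - 1*(-2) = 2 + 2 = 4)
x(r, a) = (-⅑ - r/9)² (x(r, a) = (0 + (1 + r)/(-4 - 5))² = (0 + (1 + r)/(-9))² = (0 + (1 + r)*(-⅑))² = (0 + (-⅑ - r/9))² = (-⅑ - r/9)²)
-14 + x(G, 6 - 1*1)*c(0) = -14 + ((1 + 4)²/81)*(-3) = -14 + ((1/81)*5²)*(-3) = -14 + ((1/81)*25)*(-3) = -14 + (25/81)*(-3) = -14 - 25/27 = -403/27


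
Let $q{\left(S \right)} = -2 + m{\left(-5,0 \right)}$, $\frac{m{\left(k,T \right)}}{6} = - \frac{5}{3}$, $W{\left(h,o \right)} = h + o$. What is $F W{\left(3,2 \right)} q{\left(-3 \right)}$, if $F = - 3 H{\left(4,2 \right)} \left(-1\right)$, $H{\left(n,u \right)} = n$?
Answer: $-720$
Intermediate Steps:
$m{\left(k,T \right)} = -10$ ($m{\left(k,T \right)} = 6 \left(- \frac{5}{3}\right) = -10$)
$F = 12$ ($F = \left(-3\right) 4 \left(-1\right) = \left(-12\right) \left(-1\right) = 12$)
$q{\left(S \right)} = -12$ ($q{\left(S \right)} = -2 - 10 = -12$)
$F W{\left(3,2 \right)} q{\left(-3 \right)} = 12 \left(3 + 2\right) \left(-12\right) = 12 \cdot 5 \left(-12\right) = 60 \left(-12\right) = -720$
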